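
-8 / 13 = -0.62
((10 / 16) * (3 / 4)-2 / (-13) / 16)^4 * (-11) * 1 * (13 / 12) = -0.62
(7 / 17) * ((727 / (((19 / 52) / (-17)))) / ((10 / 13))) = -18106.13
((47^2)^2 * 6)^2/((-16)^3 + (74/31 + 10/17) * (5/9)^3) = -82331023892177936367/393354392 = -209304956463.22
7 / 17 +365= 6212 / 17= 365.41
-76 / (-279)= 76 / 279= 0.27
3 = 3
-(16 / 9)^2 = -256 / 81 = -3.16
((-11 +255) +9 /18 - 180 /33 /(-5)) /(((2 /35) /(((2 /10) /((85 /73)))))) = 2760933 /3740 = 738.22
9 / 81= 1 / 9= 0.11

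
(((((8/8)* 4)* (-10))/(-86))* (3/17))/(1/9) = 540/731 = 0.74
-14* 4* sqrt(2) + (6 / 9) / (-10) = -56* sqrt(2)-1 / 15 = -79.26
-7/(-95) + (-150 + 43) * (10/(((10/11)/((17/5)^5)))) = -31752257716/59375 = -534774.87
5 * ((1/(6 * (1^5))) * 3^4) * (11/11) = 135/2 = 67.50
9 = 9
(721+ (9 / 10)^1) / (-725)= -7219 / 7250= -1.00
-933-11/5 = -935.20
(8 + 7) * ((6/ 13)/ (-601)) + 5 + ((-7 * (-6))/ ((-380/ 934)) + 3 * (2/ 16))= -581129023/ 5937880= -97.87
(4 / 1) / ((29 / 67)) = 9.24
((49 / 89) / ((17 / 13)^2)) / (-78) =-637 / 154326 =-0.00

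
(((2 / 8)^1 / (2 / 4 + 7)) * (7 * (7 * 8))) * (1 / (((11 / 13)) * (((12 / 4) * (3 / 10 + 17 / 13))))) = 66248 / 20691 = 3.20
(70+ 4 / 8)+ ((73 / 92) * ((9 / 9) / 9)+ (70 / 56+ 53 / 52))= 784237 / 10764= 72.86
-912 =-912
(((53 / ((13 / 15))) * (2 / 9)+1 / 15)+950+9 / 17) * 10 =9641.86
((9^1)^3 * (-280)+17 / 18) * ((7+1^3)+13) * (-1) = 25719001 / 6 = 4286500.17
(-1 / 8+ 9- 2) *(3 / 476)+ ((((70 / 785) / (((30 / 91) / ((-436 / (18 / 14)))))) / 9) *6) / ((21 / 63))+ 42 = -11413107689 / 80710560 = -141.41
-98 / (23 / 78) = -332.35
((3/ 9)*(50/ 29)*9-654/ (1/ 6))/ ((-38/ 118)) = 6705114/ 551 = 12168.99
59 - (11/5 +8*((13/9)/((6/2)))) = 7148/135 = 52.95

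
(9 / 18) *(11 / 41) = 11 / 82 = 0.13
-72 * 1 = -72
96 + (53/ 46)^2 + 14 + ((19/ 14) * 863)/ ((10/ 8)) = 77637019/ 74060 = 1048.30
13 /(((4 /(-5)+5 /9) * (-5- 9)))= 585 /154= 3.80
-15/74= -0.20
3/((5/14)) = 42/5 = 8.40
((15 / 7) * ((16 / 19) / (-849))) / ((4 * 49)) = -20 / 1844311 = -0.00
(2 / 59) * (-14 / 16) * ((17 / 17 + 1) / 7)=-1 / 118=-0.01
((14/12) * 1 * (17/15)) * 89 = 10591/90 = 117.68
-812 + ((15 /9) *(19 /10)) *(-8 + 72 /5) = -11876 /15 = -791.73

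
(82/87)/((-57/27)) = -246/551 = -0.45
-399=-399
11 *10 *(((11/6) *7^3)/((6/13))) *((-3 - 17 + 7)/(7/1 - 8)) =35070035/18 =1948335.28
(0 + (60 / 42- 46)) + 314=1886 / 7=269.43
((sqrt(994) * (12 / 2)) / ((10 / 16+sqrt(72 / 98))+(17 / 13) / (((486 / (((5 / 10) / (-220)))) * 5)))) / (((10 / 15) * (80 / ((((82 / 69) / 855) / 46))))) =3324321 * sqrt(994) / 1449436929781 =0.00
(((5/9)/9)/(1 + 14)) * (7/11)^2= 49/29403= 0.00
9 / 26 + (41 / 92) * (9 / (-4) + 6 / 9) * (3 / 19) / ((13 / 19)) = 877 / 4784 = 0.18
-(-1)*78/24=13/4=3.25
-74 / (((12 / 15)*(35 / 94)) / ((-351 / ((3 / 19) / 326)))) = 1260249822 / 7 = 180035688.86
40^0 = 1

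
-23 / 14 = -1.64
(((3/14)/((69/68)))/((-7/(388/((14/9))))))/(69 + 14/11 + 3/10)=-6530040/61242307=-0.11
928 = 928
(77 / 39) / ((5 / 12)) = 308 / 65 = 4.74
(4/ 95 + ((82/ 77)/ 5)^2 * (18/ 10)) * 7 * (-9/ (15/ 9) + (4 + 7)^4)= 18218227616/ 1436875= 12679.06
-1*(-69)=69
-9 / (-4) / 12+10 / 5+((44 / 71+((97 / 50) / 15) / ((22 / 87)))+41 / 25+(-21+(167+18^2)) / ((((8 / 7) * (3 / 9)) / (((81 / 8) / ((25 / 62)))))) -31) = 30953.42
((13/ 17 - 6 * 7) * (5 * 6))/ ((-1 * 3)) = 7010/ 17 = 412.35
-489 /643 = -0.76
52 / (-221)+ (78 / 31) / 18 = -151 / 1581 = -0.10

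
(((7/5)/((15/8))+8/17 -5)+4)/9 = 277/11475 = 0.02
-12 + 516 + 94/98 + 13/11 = 272810/539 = 506.14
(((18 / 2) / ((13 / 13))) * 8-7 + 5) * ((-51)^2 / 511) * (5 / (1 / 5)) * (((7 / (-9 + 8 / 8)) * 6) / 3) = -2275875 / 146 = -15588.18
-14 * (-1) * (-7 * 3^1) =-294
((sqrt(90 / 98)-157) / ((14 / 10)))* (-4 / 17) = 3140 / 119-60* sqrt(5) / 833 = 26.23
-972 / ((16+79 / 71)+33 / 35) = -201285 / 3739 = -53.83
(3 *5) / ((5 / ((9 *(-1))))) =-27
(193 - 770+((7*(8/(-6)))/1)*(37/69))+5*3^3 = -92530/207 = -447.00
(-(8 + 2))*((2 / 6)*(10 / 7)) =-100 / 21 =-4.76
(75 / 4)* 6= 225 / 2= 112.50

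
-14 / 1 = -14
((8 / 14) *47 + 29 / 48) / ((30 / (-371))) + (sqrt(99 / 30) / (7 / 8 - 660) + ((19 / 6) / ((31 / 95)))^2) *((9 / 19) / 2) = -439093291 / 1383840 - 18 *sqrt(330) / 500935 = -317.30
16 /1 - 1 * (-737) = 753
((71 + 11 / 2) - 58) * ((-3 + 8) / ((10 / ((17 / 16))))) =629 / 64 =9.83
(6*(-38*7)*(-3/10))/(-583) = -2394/2915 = -0.82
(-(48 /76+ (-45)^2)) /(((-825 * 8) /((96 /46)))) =76974 /120175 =0.64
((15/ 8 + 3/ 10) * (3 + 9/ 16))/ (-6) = -1653/ 1280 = -1.29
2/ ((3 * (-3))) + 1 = 7/ 9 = 0.78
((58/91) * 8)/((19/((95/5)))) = 464/91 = 5.10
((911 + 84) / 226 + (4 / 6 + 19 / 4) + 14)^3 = 13514.13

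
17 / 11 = 1.55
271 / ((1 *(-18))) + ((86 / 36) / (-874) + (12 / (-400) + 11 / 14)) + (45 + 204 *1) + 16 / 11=3575824951 / 15142050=236.15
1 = 1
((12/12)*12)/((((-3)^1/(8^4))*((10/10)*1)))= -16384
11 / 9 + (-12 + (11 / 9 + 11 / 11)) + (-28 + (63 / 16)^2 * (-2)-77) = -166537 / 1152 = -144.56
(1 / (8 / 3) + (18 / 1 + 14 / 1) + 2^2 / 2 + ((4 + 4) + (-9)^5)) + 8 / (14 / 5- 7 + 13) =-5192503 / 88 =-59005.72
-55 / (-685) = 11 / 137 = 0.08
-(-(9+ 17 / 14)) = 143 / 14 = 10.21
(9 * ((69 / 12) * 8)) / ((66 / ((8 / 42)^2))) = 368 / 1617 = 0.23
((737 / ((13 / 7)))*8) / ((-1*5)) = -41272 / 65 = -634.95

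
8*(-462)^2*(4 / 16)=426888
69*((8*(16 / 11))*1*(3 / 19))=26496 / 209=126.78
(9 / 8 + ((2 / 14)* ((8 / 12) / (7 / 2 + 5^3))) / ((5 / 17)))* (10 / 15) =243409 / 323820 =0.75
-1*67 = -67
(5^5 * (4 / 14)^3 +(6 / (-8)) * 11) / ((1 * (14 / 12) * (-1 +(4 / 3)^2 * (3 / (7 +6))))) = -10375677 / 110446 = -93.94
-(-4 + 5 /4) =11 /4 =2.75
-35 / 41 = -0.85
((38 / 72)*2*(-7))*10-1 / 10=-73.99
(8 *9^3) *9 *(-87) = -4566456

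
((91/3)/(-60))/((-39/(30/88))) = 7/1584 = 0.00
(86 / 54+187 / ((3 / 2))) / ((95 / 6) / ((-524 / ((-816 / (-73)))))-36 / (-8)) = 65200534 / 2149389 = 30.33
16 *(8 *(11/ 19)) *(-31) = -43648/ 19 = -2297.26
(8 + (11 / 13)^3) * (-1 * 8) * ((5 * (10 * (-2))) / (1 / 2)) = 30251200 / 2197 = 13769.32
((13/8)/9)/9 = 13/648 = 0.02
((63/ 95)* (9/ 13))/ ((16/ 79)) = 44793/ 19760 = 2.27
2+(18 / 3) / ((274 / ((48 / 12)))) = 286 / 137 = 2.09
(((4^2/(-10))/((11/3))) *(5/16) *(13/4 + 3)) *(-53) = 3975/88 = 45.17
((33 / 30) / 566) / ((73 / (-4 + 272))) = 737 / 103295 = 0.01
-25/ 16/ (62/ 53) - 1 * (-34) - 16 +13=29.66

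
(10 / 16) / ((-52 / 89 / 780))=-6675 / 8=-834.38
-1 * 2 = -2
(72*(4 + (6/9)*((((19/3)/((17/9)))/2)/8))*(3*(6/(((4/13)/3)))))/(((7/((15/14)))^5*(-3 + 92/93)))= -125602205259375/57471284260544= -2.19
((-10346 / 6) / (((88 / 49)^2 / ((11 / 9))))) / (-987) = 1774339 / 2680128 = 0.66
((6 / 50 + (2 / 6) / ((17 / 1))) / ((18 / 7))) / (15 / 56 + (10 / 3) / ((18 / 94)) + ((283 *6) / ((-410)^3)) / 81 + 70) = 12022579240 / 19415088708271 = 0.00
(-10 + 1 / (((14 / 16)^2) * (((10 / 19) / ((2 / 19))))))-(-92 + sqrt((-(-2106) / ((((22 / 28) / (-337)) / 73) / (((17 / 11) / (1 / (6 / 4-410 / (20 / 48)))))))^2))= -2968156035176316 / 29645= -100123327211.21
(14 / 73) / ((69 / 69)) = 14 / 73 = 0.19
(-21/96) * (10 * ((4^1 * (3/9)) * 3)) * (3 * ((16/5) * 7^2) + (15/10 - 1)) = -32963/8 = -4120.38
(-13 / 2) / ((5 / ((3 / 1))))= -39 / 10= -3.90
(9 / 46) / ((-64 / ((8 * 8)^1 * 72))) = -324 / 23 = -14.09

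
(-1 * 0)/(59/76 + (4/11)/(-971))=0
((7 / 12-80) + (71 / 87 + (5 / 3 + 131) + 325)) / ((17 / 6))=131915 / 986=133.79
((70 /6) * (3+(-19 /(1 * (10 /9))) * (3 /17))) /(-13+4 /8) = 7 /425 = 0.02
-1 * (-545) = 545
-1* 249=-249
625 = 625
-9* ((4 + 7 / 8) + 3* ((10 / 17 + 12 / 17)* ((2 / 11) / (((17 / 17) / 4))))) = -9423 / 136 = -69.29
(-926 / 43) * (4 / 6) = -1852 / 129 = -14.36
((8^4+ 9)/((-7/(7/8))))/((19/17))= -69785/152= -459.11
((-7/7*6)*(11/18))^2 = 13.44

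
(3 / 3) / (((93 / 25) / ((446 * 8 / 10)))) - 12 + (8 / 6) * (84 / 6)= 3180 / 31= 102.58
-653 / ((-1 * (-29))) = -653 / 29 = -22.52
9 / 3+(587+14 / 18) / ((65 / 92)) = 834.93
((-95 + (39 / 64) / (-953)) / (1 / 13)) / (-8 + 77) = -17.90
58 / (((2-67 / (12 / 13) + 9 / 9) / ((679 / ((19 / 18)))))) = -8506512 / 15865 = -536.18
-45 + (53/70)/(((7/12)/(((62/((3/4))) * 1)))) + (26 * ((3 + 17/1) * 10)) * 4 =5111263/245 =20862.30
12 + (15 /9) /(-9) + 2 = 373 /27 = 13.81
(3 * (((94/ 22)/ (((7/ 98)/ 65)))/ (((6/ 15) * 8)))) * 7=2245425/ 88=25516.19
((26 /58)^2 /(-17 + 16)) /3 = -169 /2523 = -0.07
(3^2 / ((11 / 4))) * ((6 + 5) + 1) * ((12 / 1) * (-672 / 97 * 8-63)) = -59548608 / 1067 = -55809.38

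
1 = 1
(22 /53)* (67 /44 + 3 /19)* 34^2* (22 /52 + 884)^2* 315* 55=3719754159679490625 /340366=10928688998547.12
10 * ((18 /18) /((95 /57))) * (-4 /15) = -8 /5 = -1.60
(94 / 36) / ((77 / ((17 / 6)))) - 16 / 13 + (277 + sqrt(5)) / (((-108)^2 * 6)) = -1.13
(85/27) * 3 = 85/9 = 9.44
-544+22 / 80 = -21749 / 40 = -543.72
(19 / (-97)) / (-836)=1 / 4268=0.00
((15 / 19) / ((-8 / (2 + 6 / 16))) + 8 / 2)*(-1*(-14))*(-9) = -15183 / 32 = -474.47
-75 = -75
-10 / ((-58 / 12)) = 60 / 29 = 2.07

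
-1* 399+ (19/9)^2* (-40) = -46759/81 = -577.27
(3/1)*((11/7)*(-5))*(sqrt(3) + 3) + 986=6407/7-165*sqrt(3)/7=874.46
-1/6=-0.17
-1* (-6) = 6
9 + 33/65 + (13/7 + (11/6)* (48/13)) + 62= 80.13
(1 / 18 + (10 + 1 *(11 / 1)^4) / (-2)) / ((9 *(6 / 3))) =-65929 / 162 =-406.97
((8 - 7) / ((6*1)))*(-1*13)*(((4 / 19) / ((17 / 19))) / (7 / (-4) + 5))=-8 / 51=-0.16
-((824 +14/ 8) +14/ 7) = -3311/ 4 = -827.75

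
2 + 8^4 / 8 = 514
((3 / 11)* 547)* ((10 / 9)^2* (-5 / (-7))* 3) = 273500 / 693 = 394.66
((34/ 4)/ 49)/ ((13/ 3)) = 51/ 1274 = 0.04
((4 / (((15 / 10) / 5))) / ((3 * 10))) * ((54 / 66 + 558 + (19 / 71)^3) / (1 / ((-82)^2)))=59175351827936 / 35433189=1670054.36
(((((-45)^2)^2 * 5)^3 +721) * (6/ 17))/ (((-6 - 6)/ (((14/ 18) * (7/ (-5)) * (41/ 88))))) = 509285366992123772158871/ 3960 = 128607415907101962666.38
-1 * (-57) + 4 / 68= 970 / 17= 57.06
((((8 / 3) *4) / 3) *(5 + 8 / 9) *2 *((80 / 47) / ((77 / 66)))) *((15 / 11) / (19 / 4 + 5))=10854400 / 1270269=8.54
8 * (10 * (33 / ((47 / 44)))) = 116160 / 47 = 2471.49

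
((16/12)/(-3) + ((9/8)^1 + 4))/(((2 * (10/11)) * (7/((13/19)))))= 48191/191520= 0.25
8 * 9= 72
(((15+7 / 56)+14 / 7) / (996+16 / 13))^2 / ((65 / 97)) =23667709 / 53780894720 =0.00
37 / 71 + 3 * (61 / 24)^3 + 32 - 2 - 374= -96259645 / 327168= -294.22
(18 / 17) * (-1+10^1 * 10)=1782 / 17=104.82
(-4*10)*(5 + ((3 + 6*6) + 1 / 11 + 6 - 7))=-18960 / 11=-1723.64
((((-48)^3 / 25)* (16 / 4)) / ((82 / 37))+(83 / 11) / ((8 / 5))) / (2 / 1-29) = 719749729 / 2435400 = 295.54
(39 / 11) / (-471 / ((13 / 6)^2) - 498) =-2197 / 370766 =-0.01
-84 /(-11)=84 /11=7.64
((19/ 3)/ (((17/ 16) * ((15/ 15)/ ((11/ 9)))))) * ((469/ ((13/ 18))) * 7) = 21956704/ 663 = 33117.20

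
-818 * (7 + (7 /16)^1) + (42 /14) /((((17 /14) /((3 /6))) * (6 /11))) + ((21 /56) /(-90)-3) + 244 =-23829707 /4080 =-5840.61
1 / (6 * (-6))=-1 / 36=-0.03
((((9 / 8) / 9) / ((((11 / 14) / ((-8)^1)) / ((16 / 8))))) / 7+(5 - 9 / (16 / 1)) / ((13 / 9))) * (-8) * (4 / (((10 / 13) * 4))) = -28.17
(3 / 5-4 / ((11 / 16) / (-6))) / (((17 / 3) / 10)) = 11718 / 187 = 62.66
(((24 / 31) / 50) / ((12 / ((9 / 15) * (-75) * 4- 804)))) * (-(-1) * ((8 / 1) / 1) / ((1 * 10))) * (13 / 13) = -3936 / 3875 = -1.02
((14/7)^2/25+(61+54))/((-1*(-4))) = 2879/100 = 28.79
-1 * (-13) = 13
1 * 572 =572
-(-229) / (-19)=-229 / 19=-12.05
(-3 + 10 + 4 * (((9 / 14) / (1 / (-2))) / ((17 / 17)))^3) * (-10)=5150 / 343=15.01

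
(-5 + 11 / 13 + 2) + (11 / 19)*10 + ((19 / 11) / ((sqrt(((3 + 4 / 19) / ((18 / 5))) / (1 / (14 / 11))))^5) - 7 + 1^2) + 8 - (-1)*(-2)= 4.89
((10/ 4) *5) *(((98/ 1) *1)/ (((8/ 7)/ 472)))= 505925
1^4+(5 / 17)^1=22 / 17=1.29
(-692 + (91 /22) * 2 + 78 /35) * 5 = -262377 /77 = -3407.49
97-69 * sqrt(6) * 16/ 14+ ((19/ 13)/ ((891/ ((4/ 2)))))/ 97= 108984485/ 1123551-552 * sqrt(6)/ 7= -96.16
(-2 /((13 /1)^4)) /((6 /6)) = -2 /28561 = -0.00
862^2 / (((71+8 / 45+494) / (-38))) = -1270605240 / 25433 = -49958.92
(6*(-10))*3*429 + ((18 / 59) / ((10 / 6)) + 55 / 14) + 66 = -318629039 / 4130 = -77149.89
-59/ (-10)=59/ 10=5.90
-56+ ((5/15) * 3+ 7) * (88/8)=32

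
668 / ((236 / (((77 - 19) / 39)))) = 9686 / 2301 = 4.21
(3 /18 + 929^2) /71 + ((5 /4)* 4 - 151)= 5116051 /426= 12009.51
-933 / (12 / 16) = -1244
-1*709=-709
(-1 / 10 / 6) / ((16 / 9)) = -3 / 320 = -0.01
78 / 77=1.01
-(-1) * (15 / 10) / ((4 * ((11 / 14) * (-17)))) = -0.03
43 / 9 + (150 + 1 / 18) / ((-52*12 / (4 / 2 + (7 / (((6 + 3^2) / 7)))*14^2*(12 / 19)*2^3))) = -137584673 / 177840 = -773.64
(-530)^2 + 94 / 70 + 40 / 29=285116263 / 1015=280902.72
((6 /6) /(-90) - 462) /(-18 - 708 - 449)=41581 /105750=0.39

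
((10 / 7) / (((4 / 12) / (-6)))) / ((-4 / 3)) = 135 / 7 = 19.29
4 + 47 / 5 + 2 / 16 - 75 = -2459 / 40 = -61.48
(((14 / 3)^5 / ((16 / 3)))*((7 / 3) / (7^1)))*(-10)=-336140 / 243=-1383.29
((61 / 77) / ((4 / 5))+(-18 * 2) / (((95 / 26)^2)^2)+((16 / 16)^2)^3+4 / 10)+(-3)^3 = -622446397263 / 25086792500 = -24.81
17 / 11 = 1.55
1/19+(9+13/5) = 1107/95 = 11.65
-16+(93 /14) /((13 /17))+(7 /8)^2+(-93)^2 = 50333643 /5824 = 8642.45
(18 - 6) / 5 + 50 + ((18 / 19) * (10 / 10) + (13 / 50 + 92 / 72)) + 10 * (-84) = -3356366 / 4275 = -785.11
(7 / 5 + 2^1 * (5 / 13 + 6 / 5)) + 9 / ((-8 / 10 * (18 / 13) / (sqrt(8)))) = 297 / 65 - 65 * sqrt(2) / 4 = -18.41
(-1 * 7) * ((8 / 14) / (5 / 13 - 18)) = 52 / 229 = 0.23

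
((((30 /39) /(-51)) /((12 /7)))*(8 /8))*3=-35 /1326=-0.03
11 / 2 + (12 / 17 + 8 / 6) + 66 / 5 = 10577 / 510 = 20.74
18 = 18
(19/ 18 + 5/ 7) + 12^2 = 18367/ 126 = 145.77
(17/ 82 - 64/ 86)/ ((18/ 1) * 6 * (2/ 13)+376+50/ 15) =-73827/ 54448492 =-0.00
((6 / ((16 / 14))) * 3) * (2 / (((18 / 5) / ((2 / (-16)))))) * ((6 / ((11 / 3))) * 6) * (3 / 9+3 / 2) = -315 / 16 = -19.69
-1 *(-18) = 18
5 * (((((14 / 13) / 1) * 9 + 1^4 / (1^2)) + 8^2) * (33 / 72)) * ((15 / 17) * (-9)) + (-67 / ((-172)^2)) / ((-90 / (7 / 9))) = -7198571996851 / 5295831840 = -1359.29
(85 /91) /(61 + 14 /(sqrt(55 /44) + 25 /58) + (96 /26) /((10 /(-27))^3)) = -53608883750 /279780534187 -2904078125* sqrt(5) /39968647741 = -0.35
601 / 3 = 200.33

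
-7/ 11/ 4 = -7/ 44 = -0.16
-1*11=-11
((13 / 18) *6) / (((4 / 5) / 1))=65 / 12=5.42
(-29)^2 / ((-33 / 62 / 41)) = -2137822 / 33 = -64782.48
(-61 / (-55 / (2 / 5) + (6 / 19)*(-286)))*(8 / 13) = 18544 / 112541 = 0.16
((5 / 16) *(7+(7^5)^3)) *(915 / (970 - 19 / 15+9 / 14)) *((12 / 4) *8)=6841829581026693750 / 203569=33609388369676.59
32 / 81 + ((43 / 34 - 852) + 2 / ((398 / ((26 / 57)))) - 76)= -9645840253 / 10412874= -926.34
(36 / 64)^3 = 729 / 4096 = 0.18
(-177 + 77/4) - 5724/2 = -12079/4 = -3019.75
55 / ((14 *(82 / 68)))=935 / 287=3.26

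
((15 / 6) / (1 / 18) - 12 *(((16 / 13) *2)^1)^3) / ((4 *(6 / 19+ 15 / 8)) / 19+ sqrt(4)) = -212521422 / 3904069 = -54.44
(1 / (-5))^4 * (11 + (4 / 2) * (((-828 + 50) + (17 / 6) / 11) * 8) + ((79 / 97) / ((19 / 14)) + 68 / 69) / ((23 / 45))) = -79981263817 / 4021656375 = -19.89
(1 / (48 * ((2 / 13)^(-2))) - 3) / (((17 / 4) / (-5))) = 30415 / 8619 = 3.53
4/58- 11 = -317/29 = -10.93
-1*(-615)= 615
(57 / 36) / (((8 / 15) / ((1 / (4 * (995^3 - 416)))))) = 0.00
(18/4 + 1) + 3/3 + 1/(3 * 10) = 98/15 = 6.53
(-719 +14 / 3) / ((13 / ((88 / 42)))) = -94292 / 819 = -115.13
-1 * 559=-559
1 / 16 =0.06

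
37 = 37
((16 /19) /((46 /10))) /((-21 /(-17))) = 1360 /9177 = 0.15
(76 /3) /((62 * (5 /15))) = 38 /31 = 1.23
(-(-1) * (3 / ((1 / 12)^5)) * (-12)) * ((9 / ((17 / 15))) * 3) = -3627970560 / 17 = -213410032.94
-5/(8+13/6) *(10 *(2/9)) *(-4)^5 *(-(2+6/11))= -5734400/2013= -2848.68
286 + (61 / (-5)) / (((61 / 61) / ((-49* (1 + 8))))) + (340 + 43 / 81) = 2432726 / 405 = 6006.73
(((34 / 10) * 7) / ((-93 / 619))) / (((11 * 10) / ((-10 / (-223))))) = -73661 / 1140645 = -0.06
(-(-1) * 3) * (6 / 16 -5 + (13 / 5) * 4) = 693 / 40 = 17.32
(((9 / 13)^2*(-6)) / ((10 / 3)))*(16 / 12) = -972 / 845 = -1.15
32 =32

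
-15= -15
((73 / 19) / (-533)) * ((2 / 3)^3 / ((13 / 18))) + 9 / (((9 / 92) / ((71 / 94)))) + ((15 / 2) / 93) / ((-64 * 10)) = 10236323110681 / 147314309376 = 69.49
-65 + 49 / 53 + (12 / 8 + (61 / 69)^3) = -2154940211 / 34821954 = -61.88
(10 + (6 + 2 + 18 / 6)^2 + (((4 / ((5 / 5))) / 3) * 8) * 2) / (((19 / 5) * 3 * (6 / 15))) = 11425 / 342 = 33.41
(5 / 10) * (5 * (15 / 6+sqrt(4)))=45 / 4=11.25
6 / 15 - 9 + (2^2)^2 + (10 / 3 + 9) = 296 / 15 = 19.73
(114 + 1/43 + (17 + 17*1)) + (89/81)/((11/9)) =148.92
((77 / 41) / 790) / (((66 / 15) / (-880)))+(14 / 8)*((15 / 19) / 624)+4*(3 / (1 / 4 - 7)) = -1037312387 / 460819008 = -2.25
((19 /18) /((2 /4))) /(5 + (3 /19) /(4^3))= 23104 /54747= 0.42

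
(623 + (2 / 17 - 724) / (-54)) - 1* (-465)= 168515 / 153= 1101.41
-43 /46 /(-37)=43 /1702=0.03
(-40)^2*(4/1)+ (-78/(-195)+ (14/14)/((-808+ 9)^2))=20430108807/3192005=6400.40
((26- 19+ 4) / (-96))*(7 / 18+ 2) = -473 / 1728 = -0.27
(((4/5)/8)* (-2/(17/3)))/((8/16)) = -6/85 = -0.07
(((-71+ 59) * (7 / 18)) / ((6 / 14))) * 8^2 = -6272 / 9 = -696.89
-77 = -77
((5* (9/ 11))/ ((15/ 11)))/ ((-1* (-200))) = 3/ 200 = 0.02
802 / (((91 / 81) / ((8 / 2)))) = 2855.47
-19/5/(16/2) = -19/40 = -0.48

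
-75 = -75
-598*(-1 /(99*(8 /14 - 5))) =-4186 /3069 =-1.36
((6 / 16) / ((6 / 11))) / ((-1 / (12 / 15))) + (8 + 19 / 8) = 393 / 40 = 9.82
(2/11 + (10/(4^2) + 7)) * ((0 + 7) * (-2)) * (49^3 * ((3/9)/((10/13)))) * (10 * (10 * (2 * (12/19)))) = -147101250660/209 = -703833735.22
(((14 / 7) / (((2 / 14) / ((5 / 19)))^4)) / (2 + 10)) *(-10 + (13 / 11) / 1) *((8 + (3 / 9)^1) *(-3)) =3639015625 / 8601186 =423.08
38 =38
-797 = -797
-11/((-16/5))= 55/16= 3.44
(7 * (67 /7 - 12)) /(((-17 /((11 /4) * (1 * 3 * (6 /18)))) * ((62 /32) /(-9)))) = -396 /31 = -12.77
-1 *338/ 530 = -169/ 265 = -0.64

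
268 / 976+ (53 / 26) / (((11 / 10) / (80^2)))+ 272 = 423324205 / 34892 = 12132.41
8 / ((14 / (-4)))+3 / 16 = -2.10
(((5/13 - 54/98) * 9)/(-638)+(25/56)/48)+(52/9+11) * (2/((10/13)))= 51071231987/1170449280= 43.63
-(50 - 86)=36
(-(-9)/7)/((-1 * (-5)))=9/35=0.26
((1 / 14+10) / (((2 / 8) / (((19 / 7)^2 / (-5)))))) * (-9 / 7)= 916218 / 12005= 76.32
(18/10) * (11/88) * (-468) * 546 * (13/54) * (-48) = 3321864/5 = 664372.80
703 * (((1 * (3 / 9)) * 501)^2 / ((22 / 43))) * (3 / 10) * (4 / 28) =2529169743 / 1540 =1642318.01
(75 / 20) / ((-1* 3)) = -5 / 4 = -1.25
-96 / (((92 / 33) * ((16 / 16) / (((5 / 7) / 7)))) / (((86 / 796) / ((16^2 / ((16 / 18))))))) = -2365 / 1794184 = -0.00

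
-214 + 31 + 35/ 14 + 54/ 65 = -23357/ 130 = -179.67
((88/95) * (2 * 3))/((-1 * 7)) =-528/665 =-0.79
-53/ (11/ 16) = -848/ 11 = -77.09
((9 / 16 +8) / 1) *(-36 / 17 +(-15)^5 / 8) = -1768623831 / 2176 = -812786.69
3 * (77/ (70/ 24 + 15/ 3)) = 29.18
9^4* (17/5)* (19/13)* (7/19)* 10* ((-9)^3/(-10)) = 569173311/65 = 8756512.48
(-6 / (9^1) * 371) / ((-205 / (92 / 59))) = 68264 / 36285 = 1.88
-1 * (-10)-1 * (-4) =14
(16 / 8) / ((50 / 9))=9 / 25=0.36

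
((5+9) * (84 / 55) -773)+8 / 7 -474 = -471423 / 385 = -1224.48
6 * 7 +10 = 52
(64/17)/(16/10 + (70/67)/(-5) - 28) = -10720/75769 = -0.14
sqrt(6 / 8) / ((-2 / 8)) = -2 * sqrt(3) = -3.46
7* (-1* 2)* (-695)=9730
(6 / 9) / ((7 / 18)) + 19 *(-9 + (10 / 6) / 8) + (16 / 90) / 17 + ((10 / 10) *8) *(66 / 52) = -86413421 / 556920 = -155.16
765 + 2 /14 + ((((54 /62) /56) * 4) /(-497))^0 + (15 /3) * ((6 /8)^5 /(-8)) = 43925191 /57344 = 765.99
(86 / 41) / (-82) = -43 / 1681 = -0.03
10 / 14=5 / 7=0.71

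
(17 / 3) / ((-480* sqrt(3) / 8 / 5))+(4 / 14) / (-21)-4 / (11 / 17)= -10018 / 1617-17* sqrt(3) / 108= -6.47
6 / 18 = 1 / 3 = 0.33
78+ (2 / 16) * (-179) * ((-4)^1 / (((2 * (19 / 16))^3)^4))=172644714080328430 / 2213314919066161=78.00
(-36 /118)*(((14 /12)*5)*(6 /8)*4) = -315 /59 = -5.34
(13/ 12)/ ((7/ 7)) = 13/ 12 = 1.08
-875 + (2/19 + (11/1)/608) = -531925/608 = -874.88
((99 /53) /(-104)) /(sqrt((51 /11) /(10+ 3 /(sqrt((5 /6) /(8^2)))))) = -33*sqrt(140250+ 67320*sqrt(30)) /468520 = -0.05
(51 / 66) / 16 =17 / 352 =0.05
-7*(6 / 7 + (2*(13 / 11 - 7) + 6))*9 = 3312 / 11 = 301.09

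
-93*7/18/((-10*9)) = 217/540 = 0.40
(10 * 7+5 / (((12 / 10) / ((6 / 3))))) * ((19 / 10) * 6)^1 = 893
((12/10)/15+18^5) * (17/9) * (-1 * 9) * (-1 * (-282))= -9058589375.52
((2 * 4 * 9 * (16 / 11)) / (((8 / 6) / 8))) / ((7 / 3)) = 20736 / 77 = 269.30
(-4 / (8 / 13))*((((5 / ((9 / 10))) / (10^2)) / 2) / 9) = -13 / 648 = -0.02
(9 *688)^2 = 38340864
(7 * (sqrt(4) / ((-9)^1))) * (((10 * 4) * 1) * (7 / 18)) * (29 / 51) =-56840 / 4131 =-13.76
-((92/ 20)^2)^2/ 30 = -279841/ 18750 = -14.92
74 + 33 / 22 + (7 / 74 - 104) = -1051 / 37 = -28.41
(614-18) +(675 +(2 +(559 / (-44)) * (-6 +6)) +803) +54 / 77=159906 / 77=2076.70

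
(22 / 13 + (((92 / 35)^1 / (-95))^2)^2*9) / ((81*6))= 1344499476445691 / 386114600640234375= 0.00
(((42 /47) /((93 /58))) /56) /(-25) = -29 /72850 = -0.00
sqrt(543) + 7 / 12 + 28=sqrt(543) + 343 / 12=51.89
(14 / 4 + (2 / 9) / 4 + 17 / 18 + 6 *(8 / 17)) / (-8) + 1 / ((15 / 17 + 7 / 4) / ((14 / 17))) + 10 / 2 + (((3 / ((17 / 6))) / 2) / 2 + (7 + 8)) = 957309 / 48688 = 19.66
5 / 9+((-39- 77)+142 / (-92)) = -48433 / 414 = -116.99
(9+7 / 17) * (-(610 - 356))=-40640 / 17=-2390.59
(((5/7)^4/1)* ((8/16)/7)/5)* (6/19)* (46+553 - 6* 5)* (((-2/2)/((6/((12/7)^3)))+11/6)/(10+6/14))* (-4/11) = -290901250/12564795551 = -0.02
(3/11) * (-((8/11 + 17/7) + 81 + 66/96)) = -313581/13552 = -23.14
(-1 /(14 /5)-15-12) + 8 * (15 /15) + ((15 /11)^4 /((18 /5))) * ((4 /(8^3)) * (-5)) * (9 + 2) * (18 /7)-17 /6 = -83188363 /3577728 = -23.25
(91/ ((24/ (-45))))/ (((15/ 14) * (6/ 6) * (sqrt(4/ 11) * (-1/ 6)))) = 1911 * sqrt(11)/ 4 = 1584.52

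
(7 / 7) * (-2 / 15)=-2 / 15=-0.13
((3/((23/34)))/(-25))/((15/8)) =-272/2875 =-0.09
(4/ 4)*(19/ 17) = 19/ 17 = 1.12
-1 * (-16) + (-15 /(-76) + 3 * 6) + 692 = 55191 /76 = 726.20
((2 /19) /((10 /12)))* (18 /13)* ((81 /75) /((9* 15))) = 216 /154375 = 0.00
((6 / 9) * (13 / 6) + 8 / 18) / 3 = 17 / 27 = 0.63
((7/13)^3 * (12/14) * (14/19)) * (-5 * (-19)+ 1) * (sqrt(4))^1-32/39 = 2268064/125229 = 18.11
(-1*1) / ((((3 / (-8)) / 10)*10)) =8 / 3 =2.67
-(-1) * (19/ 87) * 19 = 361/ 87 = 4.15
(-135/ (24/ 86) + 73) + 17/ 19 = -31149/ 76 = -409.86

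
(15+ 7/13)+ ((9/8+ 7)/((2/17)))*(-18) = -127669/104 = -1227.59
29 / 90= 0.32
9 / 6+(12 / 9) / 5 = 53 / 30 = 1.77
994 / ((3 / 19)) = 6295.33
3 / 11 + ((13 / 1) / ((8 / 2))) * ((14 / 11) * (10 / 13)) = 3.45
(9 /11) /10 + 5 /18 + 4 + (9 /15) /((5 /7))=12869 /2475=5.20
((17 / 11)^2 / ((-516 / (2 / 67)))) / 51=-17 / 6274818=-0.00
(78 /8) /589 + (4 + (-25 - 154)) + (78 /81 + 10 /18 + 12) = -10271107 /63612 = -161.46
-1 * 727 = -727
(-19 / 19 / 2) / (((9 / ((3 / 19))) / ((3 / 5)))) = -1 / 190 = -0.01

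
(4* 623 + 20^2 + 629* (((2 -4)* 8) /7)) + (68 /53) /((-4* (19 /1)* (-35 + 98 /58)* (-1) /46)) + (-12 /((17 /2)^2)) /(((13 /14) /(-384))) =1522.95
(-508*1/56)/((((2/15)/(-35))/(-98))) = -466725/2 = -233362.50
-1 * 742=-742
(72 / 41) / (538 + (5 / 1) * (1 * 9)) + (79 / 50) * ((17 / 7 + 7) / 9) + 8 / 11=2.39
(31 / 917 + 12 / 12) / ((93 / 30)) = 9480 / 28427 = 0.33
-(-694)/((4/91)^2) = 2873507/8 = 359188.38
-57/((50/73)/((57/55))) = -237177/2750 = -86.25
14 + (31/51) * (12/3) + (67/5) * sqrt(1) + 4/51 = 29.91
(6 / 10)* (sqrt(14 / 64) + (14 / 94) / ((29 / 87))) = 63 / 235 + 3* sqrt(14) / 40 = 0.55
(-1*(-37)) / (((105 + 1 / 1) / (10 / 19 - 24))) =-8251 / 1007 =-8.19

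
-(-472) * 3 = 1416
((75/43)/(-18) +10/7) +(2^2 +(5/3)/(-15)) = 28285/5418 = 5.22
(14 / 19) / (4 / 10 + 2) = 35 / 114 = 0.31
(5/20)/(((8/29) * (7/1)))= 29/224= 0.13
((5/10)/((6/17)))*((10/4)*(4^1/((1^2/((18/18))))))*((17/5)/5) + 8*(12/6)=769/30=25.63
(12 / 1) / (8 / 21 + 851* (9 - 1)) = 63 / 35744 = 0.00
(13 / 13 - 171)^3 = -4913000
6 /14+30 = 213 /7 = 30.43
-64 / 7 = -9.14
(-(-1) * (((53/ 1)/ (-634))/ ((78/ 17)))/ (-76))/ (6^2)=901/ 135300672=0.00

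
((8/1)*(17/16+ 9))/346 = 161/692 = 0.23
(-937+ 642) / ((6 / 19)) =-5605 / 6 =-934.17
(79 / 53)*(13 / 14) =1027 / 742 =1.38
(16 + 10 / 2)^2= 441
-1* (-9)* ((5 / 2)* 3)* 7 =945 / 2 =472.50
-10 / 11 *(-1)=0.91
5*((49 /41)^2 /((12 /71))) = 852355 /20172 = 42.25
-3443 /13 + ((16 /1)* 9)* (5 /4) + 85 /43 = -46324 /559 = -82.87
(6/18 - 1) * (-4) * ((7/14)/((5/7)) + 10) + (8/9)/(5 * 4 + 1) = 27004/945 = 28.58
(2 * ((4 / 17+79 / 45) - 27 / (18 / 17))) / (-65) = 35969 / 49725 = 0.72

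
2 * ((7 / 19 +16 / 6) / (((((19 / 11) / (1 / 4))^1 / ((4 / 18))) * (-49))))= -0.00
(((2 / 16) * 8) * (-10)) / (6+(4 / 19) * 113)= -0.34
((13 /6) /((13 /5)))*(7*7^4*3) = 84035 /2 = 42017.50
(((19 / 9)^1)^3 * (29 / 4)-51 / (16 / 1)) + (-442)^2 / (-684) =-48887101 / 221616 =-220.59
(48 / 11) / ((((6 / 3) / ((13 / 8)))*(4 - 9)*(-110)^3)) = 39 / 73205000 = 0.00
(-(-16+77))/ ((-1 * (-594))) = -61/ 594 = -0.10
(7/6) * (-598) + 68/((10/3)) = -10159/15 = -677.27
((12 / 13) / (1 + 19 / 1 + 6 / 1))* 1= 0.04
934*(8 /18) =3736 /9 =415.11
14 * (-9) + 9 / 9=-125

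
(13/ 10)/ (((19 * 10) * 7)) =13/ 13300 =0.00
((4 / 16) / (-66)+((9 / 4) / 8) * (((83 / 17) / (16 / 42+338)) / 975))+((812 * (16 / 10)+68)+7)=5179376321167 / 3769022400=1374.20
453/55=8.24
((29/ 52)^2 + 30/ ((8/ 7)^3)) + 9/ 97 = 86036593/ 4196608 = 20.50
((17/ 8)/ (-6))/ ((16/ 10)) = -0.22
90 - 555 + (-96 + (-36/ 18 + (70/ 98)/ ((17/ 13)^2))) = -1138104/ 2023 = -562.58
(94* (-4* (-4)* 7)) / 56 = 188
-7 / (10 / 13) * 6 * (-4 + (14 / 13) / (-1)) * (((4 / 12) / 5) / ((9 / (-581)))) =-89474 / 75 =-1192.99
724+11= 735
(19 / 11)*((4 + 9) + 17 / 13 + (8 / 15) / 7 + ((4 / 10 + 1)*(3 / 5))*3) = 2192011 / 75075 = 29.20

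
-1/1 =-1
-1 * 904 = -904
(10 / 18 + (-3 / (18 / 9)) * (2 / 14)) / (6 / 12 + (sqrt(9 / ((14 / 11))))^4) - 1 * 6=-5.99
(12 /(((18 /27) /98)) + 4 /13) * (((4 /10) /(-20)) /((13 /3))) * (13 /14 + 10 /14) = -13.38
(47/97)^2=0.23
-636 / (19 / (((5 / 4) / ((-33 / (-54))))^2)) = -321975 / 2299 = -140.05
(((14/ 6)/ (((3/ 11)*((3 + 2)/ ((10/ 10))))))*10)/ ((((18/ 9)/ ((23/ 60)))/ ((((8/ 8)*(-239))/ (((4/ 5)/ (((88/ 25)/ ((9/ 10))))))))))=-4655959/ 1215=-3832.07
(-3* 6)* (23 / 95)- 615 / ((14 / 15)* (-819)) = -430061 / 121030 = -3.55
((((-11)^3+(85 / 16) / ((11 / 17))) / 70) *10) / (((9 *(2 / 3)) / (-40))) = 1164055 / 924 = 1259.80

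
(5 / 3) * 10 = 50 / 3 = 16.67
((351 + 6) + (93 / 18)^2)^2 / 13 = 190798969 / 16848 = 11324.73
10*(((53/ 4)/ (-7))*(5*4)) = -2650/ 7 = -378.57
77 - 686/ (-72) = 86.53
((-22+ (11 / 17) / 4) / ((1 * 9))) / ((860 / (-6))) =99 / 5848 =0.02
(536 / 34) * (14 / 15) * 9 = 132.42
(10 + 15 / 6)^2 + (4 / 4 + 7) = 164.25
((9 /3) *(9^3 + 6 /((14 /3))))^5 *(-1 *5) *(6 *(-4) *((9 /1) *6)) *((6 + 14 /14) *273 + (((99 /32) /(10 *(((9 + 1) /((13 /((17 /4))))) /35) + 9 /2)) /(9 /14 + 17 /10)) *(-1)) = 624957901589560808602727.50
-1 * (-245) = 245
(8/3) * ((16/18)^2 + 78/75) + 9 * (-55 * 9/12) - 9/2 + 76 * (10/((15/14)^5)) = 33897889/202500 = 167.40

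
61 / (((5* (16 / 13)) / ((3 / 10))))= 2379 / 800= 2.97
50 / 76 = 25 / 38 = 0.66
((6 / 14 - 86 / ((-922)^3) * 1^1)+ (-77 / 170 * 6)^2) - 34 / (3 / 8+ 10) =7463664360355159 / 1645041093952900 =4.54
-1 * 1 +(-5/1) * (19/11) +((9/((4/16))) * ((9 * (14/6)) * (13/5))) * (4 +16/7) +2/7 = 4753152/385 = 12345.85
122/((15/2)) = 244/15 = 16.27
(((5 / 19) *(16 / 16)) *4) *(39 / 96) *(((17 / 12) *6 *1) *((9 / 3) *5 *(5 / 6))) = 27625 / 608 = 45.44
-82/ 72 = -41/ 36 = -1.14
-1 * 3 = -3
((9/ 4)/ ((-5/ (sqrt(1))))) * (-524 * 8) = 9432/ 5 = 1886.40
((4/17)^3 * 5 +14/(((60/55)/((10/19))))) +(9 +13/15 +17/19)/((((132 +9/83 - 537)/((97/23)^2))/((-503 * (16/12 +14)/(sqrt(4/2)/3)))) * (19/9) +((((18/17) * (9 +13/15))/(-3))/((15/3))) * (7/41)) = -7762464511100853368587817673845/92701152414346051235662056807 - 3141601134660724516105375 * sqrt(2)/1986162435093705233926362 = -85.97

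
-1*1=-1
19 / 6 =3.17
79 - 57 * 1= 22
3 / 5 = 0.60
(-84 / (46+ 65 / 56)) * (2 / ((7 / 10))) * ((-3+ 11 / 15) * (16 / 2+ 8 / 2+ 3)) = 456960 / 2641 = 173.03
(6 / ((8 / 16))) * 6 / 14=36 / 7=5.14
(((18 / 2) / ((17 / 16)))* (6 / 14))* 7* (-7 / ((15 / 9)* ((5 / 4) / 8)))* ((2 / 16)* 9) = -326592 / 425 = -768.45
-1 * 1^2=-1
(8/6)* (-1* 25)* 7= -700/3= -233.33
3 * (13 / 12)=13 / 4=3.25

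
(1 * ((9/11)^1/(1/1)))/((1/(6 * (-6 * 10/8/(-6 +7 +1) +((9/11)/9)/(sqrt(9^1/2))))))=-405/22 +18 * sqrt(2)/121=-18.20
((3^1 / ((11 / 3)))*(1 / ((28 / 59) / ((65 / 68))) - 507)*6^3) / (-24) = 77880933 / 20944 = 3718.53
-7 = -7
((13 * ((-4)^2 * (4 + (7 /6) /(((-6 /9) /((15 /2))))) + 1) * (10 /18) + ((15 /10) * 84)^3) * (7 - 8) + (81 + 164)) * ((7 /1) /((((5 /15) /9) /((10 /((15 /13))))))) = -3274499228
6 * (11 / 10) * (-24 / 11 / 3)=-24 / 5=-4.80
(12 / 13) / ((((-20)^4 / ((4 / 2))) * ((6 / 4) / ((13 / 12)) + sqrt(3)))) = -9 / 610000 + 13 * sqrt(3) / 1220000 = 0.00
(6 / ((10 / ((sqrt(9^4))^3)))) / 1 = 1594323 / 5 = 318864.60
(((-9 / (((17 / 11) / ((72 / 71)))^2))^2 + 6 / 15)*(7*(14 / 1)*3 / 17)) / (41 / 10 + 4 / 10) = 32064849109198472 / 541214297244255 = 59.25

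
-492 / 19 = -25.89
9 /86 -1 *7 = -593 /86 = -6.90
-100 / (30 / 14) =-140 / 3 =-46.67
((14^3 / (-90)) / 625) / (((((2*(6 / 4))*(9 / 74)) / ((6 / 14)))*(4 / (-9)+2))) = -0.04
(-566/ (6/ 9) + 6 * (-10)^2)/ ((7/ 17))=-4233/ 7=-604.71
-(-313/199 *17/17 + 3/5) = 968/995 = 0.97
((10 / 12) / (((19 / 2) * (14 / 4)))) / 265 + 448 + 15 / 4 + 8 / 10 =191401537 / 422940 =452.55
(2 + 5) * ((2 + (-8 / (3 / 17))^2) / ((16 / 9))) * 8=64799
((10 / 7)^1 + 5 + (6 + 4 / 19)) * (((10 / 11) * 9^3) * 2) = 24508980 / 1463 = 16752.55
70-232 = -162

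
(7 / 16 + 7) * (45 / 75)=357 / 80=4.46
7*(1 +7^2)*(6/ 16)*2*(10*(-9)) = -23625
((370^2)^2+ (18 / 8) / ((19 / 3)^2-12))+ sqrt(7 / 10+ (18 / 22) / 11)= sqrt(9370) / 110+ 18966509320081 / 1012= 18741610000.96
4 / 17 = 0.24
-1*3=-3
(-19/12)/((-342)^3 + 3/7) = 133/3360141756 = 0.00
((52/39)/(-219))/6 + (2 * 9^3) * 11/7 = 31610884/13797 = 2291.14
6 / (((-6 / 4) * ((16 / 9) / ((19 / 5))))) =-171 / 20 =-8.55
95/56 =1.70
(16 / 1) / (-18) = -8 / 9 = -0.89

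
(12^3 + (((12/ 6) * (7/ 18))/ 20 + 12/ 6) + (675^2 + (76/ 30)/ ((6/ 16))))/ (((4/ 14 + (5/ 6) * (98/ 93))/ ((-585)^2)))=134485178232.57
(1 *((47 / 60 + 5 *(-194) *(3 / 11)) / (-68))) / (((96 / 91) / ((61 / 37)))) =966334733 / 159413760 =6.06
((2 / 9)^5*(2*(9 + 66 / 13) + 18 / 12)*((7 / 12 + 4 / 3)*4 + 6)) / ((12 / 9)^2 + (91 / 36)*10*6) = 168592 / 117789633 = 0.00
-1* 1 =-1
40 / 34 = 1.18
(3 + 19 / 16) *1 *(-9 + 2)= -469 / 16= -29.31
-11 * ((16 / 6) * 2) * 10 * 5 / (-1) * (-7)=-61600 / 3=-20533.33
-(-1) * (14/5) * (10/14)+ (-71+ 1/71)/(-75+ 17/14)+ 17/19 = 5374505/1393517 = 3.86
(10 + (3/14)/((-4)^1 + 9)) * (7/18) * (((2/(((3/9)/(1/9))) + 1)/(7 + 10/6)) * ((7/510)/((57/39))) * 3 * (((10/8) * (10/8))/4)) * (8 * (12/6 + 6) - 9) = 71225/156672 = 0.45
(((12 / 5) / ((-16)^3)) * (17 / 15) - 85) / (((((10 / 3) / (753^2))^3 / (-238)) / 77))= 98137183981345246103641021593 / 12800000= 7666967498542597351846.96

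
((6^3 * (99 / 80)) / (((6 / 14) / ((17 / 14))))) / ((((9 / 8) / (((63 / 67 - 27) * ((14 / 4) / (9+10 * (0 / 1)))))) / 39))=-89135046 / 335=-266074.76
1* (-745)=-745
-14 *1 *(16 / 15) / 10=-112 / 75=-1.49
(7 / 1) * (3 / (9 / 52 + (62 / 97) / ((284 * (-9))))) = 67685436 / 557041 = 121.51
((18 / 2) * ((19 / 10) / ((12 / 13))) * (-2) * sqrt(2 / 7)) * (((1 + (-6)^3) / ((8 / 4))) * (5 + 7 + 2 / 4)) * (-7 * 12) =-2389725 * sqrt(14) / 4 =-2235383.05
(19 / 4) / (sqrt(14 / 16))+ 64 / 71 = 64 / 71+ 19 * sqrt(14) / 14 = 5.98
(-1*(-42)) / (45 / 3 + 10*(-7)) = -42 / 55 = -0.76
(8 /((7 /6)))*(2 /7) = 96 /49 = 1.96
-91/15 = -6.07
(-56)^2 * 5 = 15680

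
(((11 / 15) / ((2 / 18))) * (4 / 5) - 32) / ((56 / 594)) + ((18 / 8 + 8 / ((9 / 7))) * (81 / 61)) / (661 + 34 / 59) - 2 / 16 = -283.53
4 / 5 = 0.80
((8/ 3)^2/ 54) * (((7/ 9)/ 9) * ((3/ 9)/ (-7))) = -32/ 59049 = -0.00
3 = 3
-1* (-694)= 694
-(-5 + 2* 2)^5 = 1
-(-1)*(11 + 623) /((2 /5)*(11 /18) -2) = -28530 /79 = -361.14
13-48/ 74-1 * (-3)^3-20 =716/ 37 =19.35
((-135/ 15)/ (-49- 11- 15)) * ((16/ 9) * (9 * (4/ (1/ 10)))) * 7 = 2688/ 5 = 537.60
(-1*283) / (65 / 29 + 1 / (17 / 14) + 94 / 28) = -1953266 / 44325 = -44.07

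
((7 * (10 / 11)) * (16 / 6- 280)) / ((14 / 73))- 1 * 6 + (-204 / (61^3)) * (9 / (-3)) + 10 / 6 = -68962028167 / 7490373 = -9206.75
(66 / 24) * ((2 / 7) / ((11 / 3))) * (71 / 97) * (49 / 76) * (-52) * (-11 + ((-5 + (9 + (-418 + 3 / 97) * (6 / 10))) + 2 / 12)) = 4843546799 / 3575420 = 1354.68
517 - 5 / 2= 1029 / 2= 514.50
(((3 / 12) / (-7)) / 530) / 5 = -0.00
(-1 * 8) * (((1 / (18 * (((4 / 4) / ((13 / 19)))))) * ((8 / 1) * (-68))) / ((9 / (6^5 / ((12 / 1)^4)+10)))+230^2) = -651011312 / 1539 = -423009.30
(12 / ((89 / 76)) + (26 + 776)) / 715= 14458 / 12727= 1.14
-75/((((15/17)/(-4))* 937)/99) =33660/937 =35.92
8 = 8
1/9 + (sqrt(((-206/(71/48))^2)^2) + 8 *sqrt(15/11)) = 8 *sqrt(165)/11 + 879957937/45369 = 19404.92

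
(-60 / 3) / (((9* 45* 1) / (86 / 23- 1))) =-28 / 207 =-0.14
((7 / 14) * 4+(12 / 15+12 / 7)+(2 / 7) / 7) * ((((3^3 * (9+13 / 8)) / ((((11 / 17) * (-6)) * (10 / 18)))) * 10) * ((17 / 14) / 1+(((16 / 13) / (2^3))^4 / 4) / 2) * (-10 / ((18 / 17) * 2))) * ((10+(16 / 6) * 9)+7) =1227989667867975 / 862085224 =1424441.15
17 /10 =1.70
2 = 2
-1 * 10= -10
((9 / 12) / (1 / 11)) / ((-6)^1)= -11 / 8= -1.38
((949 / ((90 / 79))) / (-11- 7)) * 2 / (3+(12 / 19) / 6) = -1424449 / 47790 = -29.81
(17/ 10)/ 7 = 17/ 70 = 0.24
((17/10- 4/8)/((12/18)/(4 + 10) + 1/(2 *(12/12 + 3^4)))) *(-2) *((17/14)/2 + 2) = -107748/925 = -116.48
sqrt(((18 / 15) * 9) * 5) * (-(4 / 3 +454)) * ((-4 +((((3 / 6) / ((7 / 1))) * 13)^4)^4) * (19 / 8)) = 104418090521638712130831 * sqrt(6) / 8711813351237484544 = 29359.10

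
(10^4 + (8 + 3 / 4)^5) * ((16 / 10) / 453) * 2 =4184125 / 9664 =432.96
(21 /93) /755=0.00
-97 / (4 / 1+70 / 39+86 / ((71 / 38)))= -268593 / 143498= -1.87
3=3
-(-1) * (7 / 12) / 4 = 7 / 48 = 0.15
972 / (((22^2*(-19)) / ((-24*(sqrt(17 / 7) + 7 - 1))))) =5832*sqrt(119) / 16093 + 34992 / 2299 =19.17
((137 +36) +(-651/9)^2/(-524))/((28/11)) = 8456569/132048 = 64.04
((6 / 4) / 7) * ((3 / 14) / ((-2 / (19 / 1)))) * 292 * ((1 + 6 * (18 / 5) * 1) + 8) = -1909899 / 490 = -3897.75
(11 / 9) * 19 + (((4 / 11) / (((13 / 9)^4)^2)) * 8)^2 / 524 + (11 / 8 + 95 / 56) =34943989131893851269539579 / 1328987352692485541121066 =26.29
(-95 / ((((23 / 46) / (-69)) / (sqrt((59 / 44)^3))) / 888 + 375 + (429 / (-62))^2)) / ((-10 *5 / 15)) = 1046642555246508 *sqrt(649) / 31834353152571585401503015 + 2145489240367870146452286 / 31834353152571585401503015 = 0.07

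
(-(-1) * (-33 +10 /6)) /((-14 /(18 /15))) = 94 /35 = 2.69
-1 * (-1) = 1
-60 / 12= -5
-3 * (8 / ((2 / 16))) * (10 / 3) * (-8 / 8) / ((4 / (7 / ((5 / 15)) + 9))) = 4800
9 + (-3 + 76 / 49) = 370 / 49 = 7.55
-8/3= -2.67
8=8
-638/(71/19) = -12122/71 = -170.73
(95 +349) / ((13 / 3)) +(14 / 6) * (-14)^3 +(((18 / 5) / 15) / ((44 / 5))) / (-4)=-108111637 / 17160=-6300.21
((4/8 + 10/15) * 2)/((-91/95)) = -95/39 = -2.44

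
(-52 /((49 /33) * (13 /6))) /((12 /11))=-726 /49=-14.82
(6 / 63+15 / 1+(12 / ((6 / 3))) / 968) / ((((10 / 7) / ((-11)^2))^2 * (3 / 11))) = 1430075647 / 3600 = 397243.24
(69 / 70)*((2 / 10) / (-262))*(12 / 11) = -207 / 252175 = -0.00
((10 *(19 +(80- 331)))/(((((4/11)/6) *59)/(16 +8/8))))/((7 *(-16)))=81345/826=98.48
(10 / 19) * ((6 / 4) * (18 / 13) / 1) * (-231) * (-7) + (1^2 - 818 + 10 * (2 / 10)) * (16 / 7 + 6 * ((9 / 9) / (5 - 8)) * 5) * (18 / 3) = 68278950 / 1729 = 39490.43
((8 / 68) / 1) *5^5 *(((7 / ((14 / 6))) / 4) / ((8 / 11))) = 103125 / 272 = 379.14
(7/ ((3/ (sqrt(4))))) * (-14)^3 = -38416/ 3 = -12805.33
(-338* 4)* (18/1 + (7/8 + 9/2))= -31603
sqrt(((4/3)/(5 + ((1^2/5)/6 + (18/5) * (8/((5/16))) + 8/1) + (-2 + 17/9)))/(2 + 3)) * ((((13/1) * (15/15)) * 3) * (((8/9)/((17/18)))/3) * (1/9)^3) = 416 * sqrt(1418610)/586027791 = 0.00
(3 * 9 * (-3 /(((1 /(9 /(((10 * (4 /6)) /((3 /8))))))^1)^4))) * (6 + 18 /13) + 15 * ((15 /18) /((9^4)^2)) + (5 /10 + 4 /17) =-7511566856082955171 /194832902983680000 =-38.55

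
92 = 92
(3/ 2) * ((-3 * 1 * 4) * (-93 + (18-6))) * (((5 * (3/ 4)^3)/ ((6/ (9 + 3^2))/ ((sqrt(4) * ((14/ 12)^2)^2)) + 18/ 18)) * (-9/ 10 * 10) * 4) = -2126649735/ 20936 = -101578.61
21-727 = -706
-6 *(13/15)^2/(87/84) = -9464/2175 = -4.35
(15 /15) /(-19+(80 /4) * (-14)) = -1 /299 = -0.00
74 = 74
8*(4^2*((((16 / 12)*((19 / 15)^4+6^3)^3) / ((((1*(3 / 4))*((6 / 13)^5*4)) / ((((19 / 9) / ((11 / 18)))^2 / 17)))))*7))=81356831969406051024168295946944 / 583684530668701171875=139384937744.02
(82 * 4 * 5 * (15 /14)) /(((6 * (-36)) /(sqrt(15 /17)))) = -1025 * sqrt(255) /2142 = -7.64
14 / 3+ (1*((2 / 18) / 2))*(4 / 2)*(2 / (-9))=376 / 81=4.64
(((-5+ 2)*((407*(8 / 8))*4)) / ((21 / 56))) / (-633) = 13024 / 633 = 20.58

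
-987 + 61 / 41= -40406 / 41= -985.51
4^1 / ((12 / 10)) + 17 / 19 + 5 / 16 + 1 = 5053 / 912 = 5.54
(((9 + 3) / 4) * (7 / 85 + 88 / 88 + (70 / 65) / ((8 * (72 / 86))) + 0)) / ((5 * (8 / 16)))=197809 / 132600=1.49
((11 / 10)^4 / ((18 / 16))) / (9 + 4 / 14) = 102487 / 731250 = 0.14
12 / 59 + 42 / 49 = 438 / 413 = 1.06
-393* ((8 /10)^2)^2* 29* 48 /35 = -140046336 /21875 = -6402.12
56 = 56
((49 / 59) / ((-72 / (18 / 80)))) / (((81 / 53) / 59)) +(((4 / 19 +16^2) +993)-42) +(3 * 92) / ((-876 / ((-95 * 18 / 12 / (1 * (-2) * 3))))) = 43127854681 / 35951040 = 1199.63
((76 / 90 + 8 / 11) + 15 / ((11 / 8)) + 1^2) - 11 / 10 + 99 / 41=600547 / 40590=14.80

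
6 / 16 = 3 / 8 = 0.38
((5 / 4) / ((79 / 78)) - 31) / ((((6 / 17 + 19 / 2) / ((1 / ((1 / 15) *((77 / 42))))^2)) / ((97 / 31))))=-12563500140 / 19854043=-632.79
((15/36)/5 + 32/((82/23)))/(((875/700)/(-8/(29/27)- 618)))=-26947022/5945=-4532.72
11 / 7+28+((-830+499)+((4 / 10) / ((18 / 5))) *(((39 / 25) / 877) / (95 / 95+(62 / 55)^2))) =-38132624279 / 126506373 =-301.43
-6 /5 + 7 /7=-1 /5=-0.20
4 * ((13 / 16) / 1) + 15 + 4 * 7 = 185 / 4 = 46.25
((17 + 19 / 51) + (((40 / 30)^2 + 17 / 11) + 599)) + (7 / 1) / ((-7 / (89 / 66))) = 2081357 / 3366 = 618.35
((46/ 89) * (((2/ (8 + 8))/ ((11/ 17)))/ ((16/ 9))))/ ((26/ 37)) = 130203/ 1629056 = 0.08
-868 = -868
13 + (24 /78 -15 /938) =162079 /12194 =13.29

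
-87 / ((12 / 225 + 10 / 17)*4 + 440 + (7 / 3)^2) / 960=-22185 / 109673024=-0.00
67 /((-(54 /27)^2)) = -16.75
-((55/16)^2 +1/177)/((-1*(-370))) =-535681/16765440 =-0.03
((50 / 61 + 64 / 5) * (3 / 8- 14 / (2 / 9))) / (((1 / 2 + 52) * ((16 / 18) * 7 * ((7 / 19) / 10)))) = -59312889 / 836920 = -70.87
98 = 98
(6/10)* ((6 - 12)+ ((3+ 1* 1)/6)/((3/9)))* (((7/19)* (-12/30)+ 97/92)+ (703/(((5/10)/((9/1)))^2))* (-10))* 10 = 119443589238/2185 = 54665258.23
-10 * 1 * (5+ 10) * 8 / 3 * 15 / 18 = -1000 / 3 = -333.33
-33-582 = -615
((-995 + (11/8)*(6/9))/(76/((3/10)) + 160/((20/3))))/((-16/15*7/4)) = 1.92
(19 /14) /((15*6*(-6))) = -19 /7560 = -0.00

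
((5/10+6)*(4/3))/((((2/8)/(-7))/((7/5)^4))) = -1747928/1875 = -932.23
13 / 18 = 0.72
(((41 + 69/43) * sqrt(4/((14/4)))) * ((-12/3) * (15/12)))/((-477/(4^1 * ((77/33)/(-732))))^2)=-128240 * sqrt(14)/2948831129547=-0.00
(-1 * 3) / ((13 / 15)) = -45 / 13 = -3.46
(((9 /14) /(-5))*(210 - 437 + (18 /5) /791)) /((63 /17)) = 15262039 /1937950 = 7.88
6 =6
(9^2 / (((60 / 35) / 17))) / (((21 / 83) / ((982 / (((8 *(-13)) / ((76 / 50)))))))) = -118468971 / 2600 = -45564.99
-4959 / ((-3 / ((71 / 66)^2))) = 2777591 / 1452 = 1912.94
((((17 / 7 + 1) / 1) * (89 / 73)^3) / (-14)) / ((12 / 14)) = -1409938 / 2723119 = -0.52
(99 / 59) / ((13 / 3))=297 / 767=0.39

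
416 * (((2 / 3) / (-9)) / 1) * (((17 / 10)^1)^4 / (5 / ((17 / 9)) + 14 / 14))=-36916282 / 523125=-70.57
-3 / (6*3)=-1 / 6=-0.17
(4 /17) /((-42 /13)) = -26 /357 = -0.07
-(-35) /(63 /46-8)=-322 /61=-5.28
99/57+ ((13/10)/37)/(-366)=4468613/2572980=1.74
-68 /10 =-34 /5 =-6.80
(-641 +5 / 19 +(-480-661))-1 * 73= -35240 / 19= -1854.74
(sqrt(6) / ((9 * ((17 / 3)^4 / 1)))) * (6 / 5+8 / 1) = 414 * sqrt(6) / 417605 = 0.00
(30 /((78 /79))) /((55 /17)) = 1343 /143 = 9.39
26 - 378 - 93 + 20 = -425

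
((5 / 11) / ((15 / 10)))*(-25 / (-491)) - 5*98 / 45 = -528548 / 48609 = -10.87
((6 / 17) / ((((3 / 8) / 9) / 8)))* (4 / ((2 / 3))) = 6912 / 17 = 406.59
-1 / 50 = -0.02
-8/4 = -2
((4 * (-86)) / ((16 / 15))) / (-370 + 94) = 215 / 184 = 1.17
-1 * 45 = -45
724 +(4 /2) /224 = 81089 /112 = 724.01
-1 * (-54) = 54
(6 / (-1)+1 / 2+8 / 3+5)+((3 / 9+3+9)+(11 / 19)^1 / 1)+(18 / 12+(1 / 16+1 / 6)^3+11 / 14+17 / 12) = 276426623 / 14708736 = 18.79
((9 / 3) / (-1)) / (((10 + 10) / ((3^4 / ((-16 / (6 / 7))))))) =729 / 1120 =0.65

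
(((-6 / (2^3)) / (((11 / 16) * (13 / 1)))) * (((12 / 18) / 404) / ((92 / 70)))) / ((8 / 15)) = -525 / 2657512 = -0.00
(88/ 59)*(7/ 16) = 0.65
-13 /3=-4.33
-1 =-1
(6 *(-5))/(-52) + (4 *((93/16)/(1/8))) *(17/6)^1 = 13717/26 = 527.58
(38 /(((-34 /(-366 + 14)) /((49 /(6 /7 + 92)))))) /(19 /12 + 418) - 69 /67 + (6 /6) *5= 4.46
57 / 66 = 19 / 22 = 0.86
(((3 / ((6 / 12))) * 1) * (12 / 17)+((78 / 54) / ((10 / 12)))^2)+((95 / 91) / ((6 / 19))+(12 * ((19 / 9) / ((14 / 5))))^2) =450294233 / 4873050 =92.41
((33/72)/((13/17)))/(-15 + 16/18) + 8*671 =5367.96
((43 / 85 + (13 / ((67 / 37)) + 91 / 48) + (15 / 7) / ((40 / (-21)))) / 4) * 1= 2311483 / 1093440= 2.11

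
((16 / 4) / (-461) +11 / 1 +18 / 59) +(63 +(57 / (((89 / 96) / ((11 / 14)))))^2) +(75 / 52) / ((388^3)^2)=4509985121274640272679973751573 / 1872935095113772997601968128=2407.98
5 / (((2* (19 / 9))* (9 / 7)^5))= 84035 / 249318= 0.34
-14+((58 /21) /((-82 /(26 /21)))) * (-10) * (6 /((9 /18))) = -54218 /6027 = -9.00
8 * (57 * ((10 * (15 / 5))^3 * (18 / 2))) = 110808000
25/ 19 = 1.32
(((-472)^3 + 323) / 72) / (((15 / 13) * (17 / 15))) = -1116828.78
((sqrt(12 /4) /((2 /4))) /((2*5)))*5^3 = 43.30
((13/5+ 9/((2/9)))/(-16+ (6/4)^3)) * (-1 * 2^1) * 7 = 24136/505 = 47.79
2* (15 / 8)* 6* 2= 45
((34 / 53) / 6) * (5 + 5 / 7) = 680 / 1113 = 0.61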